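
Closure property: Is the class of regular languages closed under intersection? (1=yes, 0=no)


Regular languages are closed under all standard operations:
- Union: Yes (product construction)
- Intersection: Yes (product construction)
- Complement: Yes (swap accept/reject)
- Concatenation: Yes (NFA construction)
Operation: intersection -> Closed

1


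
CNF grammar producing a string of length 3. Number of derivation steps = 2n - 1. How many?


Chomsky Normal Form derivation:
String length n = 3
Each step either:
  - Splits a nonterminal into two (n-1 such steps)
  - Converts a nonterminal to terminal (n such steps)
Total = (n-1) + n = 2n - 1
= 2(3) - 1
= 6 - 1
= 5

5


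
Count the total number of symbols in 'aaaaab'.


String: 'aaaaab'
Counting characters:
  'a' appears 5 time(s)
  'b' appears 1 time(s)
Total length = 5 + 1 = 6

6


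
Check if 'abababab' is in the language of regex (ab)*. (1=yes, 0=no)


Pattern: (ab)*
String: 'abababab'
Pattern requires: zero or more repetitions of 'ab'
Pairs: ['ab', 'ab', 'ab', 'ab']
All pairs are 'ab'? Yes
Result: 1

1


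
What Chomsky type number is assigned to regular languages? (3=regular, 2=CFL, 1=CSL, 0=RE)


Chomsky hierarchy levels:
  Type 3: Regular (DFA/NFA/regex)
  Type 2: Context-free (PDA)
  Type 1: Context-sensitive
  Type 0: Recursively enumerable (TM)
'regular' corresponds to Type 3

3


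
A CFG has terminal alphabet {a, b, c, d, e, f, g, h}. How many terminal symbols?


Terminal symbols: a, b, c, d, e, f, g, h
Counting each: a (#1), b (#2), c (#3), d (#4), e (#5), f (#6), g (#7), h (#8)
Total = 8

8


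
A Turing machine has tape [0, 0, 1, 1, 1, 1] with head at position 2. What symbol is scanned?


Tape: [0, 0, 1, 1, 1, 1]
Positions: 0 1 2 3 4 5
Values:    0 0 1 1 1 1
Head at position 2
tape[2] = 1

1


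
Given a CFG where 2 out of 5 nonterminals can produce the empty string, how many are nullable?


Nonterminals: {S, A, B, C, D}
A nonterminal is nullable if it can derive epsilon
Counting nullable nonterminals: 2
Total nullable = 2

2


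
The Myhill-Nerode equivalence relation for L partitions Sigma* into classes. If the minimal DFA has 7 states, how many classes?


Myhill-Nerode theorem:
Number of equivalence classes = number of states in minimal DFA
Minimal DFA states = 7
Therefore equivalence classes = 7

7


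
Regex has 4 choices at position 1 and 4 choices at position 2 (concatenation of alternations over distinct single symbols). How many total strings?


First group: 4 alternatives
Second group: 4 alternatives
Concatenation: each choice from group 1 pairs with each from group 2
Total = 4 x 4 = 16

16


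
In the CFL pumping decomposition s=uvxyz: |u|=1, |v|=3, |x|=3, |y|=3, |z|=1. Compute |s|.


|s| = |u| + |v| + |x| + |y| + |z|
= 1 + 3 + 3 + 3 + 1
= 4 + 3 + 4
= 7 + 4
= 11

11


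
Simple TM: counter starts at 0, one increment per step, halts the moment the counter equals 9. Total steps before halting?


Counter starts at 0. Counting sequence:
  Step 1: counter = 1
  Step 2: counter = 2
  Step 3: counter = 3
  Step 4: counter = 4
  Step 5: counter = 5
  Step 6: counter = 6
  ...
  Step 9: counter = 9
Counter reached 9 -> halt
Total steps = 9

9


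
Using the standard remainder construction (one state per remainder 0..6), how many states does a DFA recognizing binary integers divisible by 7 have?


Divisibility by 7 is tracked via the remainder mod 7: 0, 1, ..., 6
The construction assigns one state to each remainder
Number of remainders = 7

7


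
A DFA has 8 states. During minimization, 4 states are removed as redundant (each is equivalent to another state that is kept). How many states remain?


Original DFA: 8 states
Redundant states removed: 4
Minimized states = original - removed
= 8 - 4
= 4

4


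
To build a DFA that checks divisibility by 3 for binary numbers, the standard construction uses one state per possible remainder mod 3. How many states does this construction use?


Divisibility by 3 is tracked via the remainder mod 3: 0, 1, ..., 2
The construction assigns one state to each remainder
Number of remainders = 3

3


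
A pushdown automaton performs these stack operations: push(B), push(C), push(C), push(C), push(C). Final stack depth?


Tracing stack operations:
  push(B) -> stack = [B], depth=1
  push(C) -> stack = [B,C], depth=2
  push(C) -> stack = [B,C,C], depth=3
  push(C) -> stack = [B,C,C,C], depth=4
  push(C) -> stack = [B,C,C,C,C], depth=5
Final depth = 5

5


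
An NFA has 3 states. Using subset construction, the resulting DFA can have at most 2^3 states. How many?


NFA has 3 states
Subset construction: each DFA state = subset of NFA states
Maximum subsets = 2^3
2^3 = 8

8


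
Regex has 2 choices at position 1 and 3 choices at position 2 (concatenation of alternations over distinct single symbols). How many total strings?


First group: 2 alternatives
Second group: 3 alternatives
Concatenation: each choice from group 1 pairs with each from group 2
Total = 2 x 3 = 6

6


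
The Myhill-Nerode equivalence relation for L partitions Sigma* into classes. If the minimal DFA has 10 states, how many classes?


Myhill-Nerode theorem:
Number of equivalence classes = number of states in minimal DFA
Minimal DFA states = 10
Therefore equivalence classes = 10

10


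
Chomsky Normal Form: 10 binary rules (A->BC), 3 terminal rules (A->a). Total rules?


CNF allows two rule forms:
  A -> BC (binary): 10 rules
  A -> a (terminal): 3 rules
Total = 10 + 3 = 13

13


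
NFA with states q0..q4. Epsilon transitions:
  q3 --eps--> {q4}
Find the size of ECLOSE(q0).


Starting from q0
Initialize closure = {q0}
q0 has no outgoing epsilon transitions -> nothing to add
Final closure: {q0}
Size = 1

1


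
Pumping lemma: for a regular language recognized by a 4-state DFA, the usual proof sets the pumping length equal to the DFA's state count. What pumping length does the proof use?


Pumping lemma for regular languages (standard proof):
Take p = |Q|, the number of DFA states.
Any string of length >= |Q| passes through |Q|+1 states while reading its first |Q| symbols,
so by pigeonhole some state repeats, giving the loop that can be pumped.
Here |Q| = 4
Therefore the proof uses p = 4

4


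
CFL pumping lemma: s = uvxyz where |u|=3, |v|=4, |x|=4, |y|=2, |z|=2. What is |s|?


|s| = |u| + |v| + |x| + |y| + |z|
= 3 + 4 + 4 + 2 + 2
= 7 + 4 + 4
= 11 + 4
= 15

15


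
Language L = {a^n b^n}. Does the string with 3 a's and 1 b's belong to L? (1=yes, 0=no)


Language requires equal numbers of a's and b's
PDA pushes for each 'a', pops for each 'b'
Number of a's = 3
Number of b's = 1
3 != 1 -> Reject

0


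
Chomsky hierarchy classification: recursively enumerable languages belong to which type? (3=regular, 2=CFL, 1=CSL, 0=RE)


Chomsky hierarchy levels:
  Type 3: Regular (DFA/NFA/regex)
  Type 2: Context-free (PDA)
  Type 1: Context-sensitive
  Type 0: Recursively enumerable (TM)
'recursively enumerable' corresponds to Type 0

0


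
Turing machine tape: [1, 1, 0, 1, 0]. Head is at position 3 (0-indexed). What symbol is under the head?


Tape: [1, 1, 0, 1, 0]
Positions: 0 1 2 3 4
Values:    1 1 0 1 0
Head at position 3
tape[3] = 1

1


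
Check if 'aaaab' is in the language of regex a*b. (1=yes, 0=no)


Pattern: a*b
String: 'aaaab'
Pattern requires: zero or more 'a's followed by exactly one 'b'
Found 4 leading 'a's
Remaining: 'b'
Remaining is exactly 'b' -> match
Result: 1

1


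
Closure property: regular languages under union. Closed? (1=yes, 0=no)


Regular languages are closed under:
- Union (DFA product construction)
- Intersection (DFA product construction)
- Complement (swap accept/reject states)
- Concatenation (NFA construction)
- Kleene star (NFA construction)
union is in this list
Therefore: closed

1


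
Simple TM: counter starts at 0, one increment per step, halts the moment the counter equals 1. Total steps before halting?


Counter starts at 0. Counting sequence:
  Step 1: counter = 1
Counter reached 1 -> halt
Total steps = 1

1


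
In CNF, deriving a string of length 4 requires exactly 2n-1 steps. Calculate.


Chomsky Normal Form derivation:
String length n = 4
Each step either:
  - Splits a nonterminal into two (n-1 such steps)
  - Converts a nonterminal to terminal (n such steps)
Total = (n-1) + n = 2n - 1
= 2(4) - 1
= 8 - 1
= 7

7


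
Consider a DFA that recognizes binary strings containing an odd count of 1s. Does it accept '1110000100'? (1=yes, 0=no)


DFA has 2 states: q_even (start, accept=no) and q_odd
Processing string '1110000100' character by character:
  Position 0: read '1', 1-count=1 -> q_odd
  Position 1: read '1', 1-count=2 -> q_even
  Position 2: read '1', 1-count=3 -> q_odd
  Position 3: read '0', 1-count=3 -> q_odd (no change)
  Position 4: read '0', 1-count=3 -> q_odd (no change)
  Position 5: read '0', 1-count=3 -> q_odd (no change)
  Position 6: read '0', 1-count=3 -> q_odd (no change)
  Position 7: read '1', 1-count=4 -> q_even
  Position 8: read '0', 1-count=4 -> q_even (no change)
  Position 9: read '0', 1-count=4 -> q_even (no change)
Final state: q_even, total 1s = 4 (even); the DFA requires an odd count -> reject

0


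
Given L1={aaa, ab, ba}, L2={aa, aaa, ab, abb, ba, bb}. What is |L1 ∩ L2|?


L1 = {aaa, ab, ba}
L2 = {aa, aaa, ab, abb, ba, bb}
Checking each string in L1 against L2:
  'aaa': in L2? Yes
  'ab': in L2? Yes
  'ba': in L2? Yes
Intersection = {aaa, ab, ba}
|L1 ∩ L2| = 3

3


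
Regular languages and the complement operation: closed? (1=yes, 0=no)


Regular languages are closed under all standard operations:
- Union: Yes (product construction)
- Intersection: Yes (product construction)
- Complement: Yes (swap accept/reject)
- Concatenation: Yes (NFA construction)
Operation: complement -> Closed

1


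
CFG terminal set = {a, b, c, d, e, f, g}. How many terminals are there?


Terminal symbols: a, b, c, d, e, f, g
Counting each: a (#1), b (#2), c (#3), d (#4), e (#5), f (#6), g (#7)
Total = 7

7


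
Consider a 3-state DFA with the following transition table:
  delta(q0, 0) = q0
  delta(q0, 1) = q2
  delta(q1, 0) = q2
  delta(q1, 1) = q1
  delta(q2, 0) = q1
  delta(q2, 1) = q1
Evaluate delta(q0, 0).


Looking up transition function:
delta(q0, 0) in the table
Row: q0, Column: 0
Result: q0

q0


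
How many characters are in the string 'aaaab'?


String: 'aaaab'
Counting characters:
  'a' appears 4 time(s)
  'b' appears 1 time(s)
Total length = 4 + 1 = 5

5


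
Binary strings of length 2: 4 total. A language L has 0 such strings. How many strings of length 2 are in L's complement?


Alphabet: {0,1}
String length: 2
Total strings of length 2 = 2^2 = 4
Strings in L = 0
Complement = total - |L|
= 4 - 0
= 4

4


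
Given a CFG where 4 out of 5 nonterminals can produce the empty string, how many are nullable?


Nonterminals: {S, A, B, C, D}
A nonterminal is nullable if it can derive epsilon
Counting nullable nonterminals: 4
Total nullable = 4

4


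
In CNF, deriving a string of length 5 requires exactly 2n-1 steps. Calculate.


Chomsky Normal Form derivation:
String length n = 5
Each step either:
  - Splits a nonterminal into two (n-1 such steps)
  - Converts a nonterminal to terminal (n such steps)
Total = (n-1) + n = 2n - 1
= 2(5) - 1
= 10 - 1
= 9

9


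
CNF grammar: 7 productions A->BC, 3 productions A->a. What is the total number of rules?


CNF allows two rule forms:
  A -> BC (binary): 7 rules
  A -> a (terminal): 3 rules
Total = 7 + 3 = 10

10


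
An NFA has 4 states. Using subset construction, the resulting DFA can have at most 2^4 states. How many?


NFA has 4 states
Subset construction: each DFA state = subset of NFA states
Maximum subsets = 2^4
2^4 = 16

16


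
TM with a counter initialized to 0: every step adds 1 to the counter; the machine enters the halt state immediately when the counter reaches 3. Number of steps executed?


Counter starts at 0. Counting sequence:
  Step 1: counter = 1
  Step 2: counter = 2
  Step 3: counter = 3
Counter reached 3 -> halt
Total steps = 3

3


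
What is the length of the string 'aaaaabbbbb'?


String: 'aaaaabbbbb'
Counting characters:
  'a' appears 5 time(s)
  'b' appears 5 time(s)
Total length = 5 + 5 = 10

10


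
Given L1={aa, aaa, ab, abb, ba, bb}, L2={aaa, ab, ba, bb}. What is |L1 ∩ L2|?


L1 = {aa, aaa, ab, abb, ba, bb}
L2 = {aaa, ab, ba, bb}
Checking each string in L1 against L2:
  'aa': in L2? No
  'aaa': in L2? Yes
  'ab': in L2? Yes
  'abb': in L2? No
  'ba': in L2? Yes
  'bb': in L2? Yes
Intersection = {aaa, ab, ba, bb}
|L1 ∩ L2| = 4

4


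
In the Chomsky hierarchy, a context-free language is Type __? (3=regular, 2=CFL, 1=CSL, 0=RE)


Chomsky hierarchy levels:
  Type 3: Regular (DFA/NFA/regex)
  Type 2: Context-free (PDA)
  Type 1: Context-sensitive
  Type 0: Recursively enumerable (TM)
'context-free' corresponds to Type 2

2


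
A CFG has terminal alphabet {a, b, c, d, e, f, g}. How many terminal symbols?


Terminal symbols: a, b, c, d, e, f, g
Counting each: a (#1), b (#2), c (#3), d (#4), e (#5), f (#6), g (#7)
Total = 7

7


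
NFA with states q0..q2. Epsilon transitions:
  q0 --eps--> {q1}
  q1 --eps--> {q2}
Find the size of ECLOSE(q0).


Starting from q0
Initialize closure = {q0}
Follow epsilon from q0 -> add q1
Follow epsilon from q1 -> add q2
Final closure: {q0, q1, q2}
Size = 3

3


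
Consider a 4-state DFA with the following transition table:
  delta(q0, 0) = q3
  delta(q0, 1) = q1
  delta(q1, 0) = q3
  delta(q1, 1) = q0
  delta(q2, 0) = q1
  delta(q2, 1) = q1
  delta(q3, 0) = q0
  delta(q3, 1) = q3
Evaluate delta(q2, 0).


Looking up transition function:
delta(q2, 0) in the table
Row: q2, Column: 0
Result: q1

q1


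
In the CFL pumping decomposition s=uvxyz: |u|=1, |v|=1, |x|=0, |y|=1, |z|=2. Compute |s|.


|s| = |u| + |v| + |x| + |y| + |z|
= 1 + 1 + 0 + 1 + 2
= 2 + 0 + 3
= 2 + 3
= 5

5


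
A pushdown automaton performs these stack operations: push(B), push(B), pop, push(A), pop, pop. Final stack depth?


Tracing stack operations:
  push(B) -> stack = [B], depth=1
  push(B) -> stack = [B,B], depth=2
  pop -> removed B, stack = [B], depth=1
  push(A) -> stack = [B,A], depth=2
  pop -> removed A, stack = [B], depth=1
  pop -> removed B, stack = [], depth=0
Final depth = 0

0


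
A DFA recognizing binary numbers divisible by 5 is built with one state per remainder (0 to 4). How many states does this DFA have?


Divisibility by 5 is tracked via the remainder mod 5: 0, 1, ..., 4
The construction assigns one state to each remainder
Number of remainders = 5

5


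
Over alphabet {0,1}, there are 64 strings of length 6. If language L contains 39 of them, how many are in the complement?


Alphabet: {0,1}
String length: 6
Total strings of length 6 = 2^6 = 64
Strings in L = 39
Complement = total - |L|
= 64 - 39
= 25

25


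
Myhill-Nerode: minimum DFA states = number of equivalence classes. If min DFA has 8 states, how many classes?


Myhill-Nerode theorem:
Number of equivalence classes = number of states in minimal DFA
Minimal DFA states = 8
Therefore equivalence classes = 8

8


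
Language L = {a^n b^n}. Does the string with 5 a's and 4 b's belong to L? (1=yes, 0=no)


Language requires equal numbers of a's and b's
PDA pushes for each 'a', pops for each 'b'
Number of a's = 5
Number of b's = 4
5 != 4 -> Reject

0


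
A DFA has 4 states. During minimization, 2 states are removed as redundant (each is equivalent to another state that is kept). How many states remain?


Original DFA: 4 states
Redundant states removed: 2
Minimized states = original - removed
= 4 - 2
= 2

2


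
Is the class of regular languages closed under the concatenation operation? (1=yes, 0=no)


Regular languages are closed under:
- Union (DFA product construction)
- Intersection (DFA product construction)
- Complement (swap accept/reject states)
- Concatenation (NFA construction)
- Kleene star (NFA construction)
concatenation is in this list
Therefore: closed

1


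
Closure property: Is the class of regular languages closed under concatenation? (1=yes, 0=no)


Regular languages are closed under all standard operations:
- Union: Yes (product construction)
- Intersection: Yes (product construction)
- Complement: Yes (swap accept/reject)
- Concatenation: Yes (NFA construction)
Operation: concatenation -> Closed

1


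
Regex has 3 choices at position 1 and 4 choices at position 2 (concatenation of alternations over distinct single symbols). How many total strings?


First group: 3 alternatives
Second group: 4 alternatives
Concatenation: each choice from group 1 pairs with each from group 2
Total = 3 x 4 = 12

12


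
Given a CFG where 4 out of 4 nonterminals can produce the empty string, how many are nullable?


Nonterminals: {S, A, B, C}
A nonterminal is nullable if it can derive epsilon
Counting nullable nonterminals: 4
Total nullable = 4

4


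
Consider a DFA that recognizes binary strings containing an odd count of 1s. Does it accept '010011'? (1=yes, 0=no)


DFA has 2 states: q_even (start, accept=no) and q_odd
Processing string '010011' character by character:
  Position 0: read '0', 1-count=0 -> q_even (no change)
  Position 1: read '1', 1-count=1 -> q_odd
  Position 2: read '0', 1-count=1 -> q_odd (no change)
  Position 3: read '0', 1-count=1 -> q_odd (no change)
  Position 4: read '1', 1-count=2 -> q_even
  Position 5: read '1', 1-count=3 -> q_odd
Final state: q_odd, total 1s = 3 (odd); the DFA requires an odd count -> accept

1


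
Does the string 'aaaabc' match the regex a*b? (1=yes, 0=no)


Pattern: a*b
String: 'aaaabc'
Pattern requires: zero or more 'a's followed by exactly one 'b'
Found 4 leading 'a's
Remaining: 'bc'
Remaining is not 'b' -> no match
Result: 0

0


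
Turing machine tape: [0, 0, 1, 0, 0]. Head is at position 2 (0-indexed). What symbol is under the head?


Tape: [0, 0, 1, 0, 0]
Positions: 0 1 2 3 4
Values:    0 0 1 0 0
Head at position 2
tape[2] = 1

1


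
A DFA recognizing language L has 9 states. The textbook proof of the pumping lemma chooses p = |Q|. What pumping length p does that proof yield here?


Pumping lemma for regular languages (standard proof):
Take p = |Q|, the number of DFA states.
Any string of length >= |Q| passes through |Q|+1 states while reading its first |Q| symbols,
so by pigeonhole some state repeats, giving the loop that can be pumped.
Here |Q| = 9
Therefore the proof uses p = 9

9


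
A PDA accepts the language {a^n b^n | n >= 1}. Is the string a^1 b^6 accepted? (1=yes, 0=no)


Language requires equal numbers of a's and b's
PDA pushes for each 'a', pops for each 'b'
Number of a's = 1
Number of b's = 6
1 != 6 -> Reject

0


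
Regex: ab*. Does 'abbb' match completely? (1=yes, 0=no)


Pattern: ab*
String: 'abbb'
Pattern requires: exactly one 'a' followed by zero or more 'b's
First char is 'a' -> OK
Rest 'bbb': all b's? Yes
Result: 1

1


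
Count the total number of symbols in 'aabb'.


String: 'aabb'
Counting characters:
  'a' appears 2 time(s)
  'b' appears 2 time(s)
Total length = 2 + 2 = 4

4


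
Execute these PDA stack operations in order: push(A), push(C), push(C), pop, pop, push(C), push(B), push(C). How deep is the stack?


Tracing stack operations:
  push(A) -> stack = [A], depth=1
  push(C) -> stack = [A,C], depth=2
  push(C) -> stack = [A,C,C], depth=3
  pop -> removed C, stack = [A,C], depth=2
  pop -> removed C, stack = [A], depth=1
  push(C) -> stack = [A,C], depth=2
  push(B) -> stack = [A,C,B], depth=3
  push(C) -> stack = [A,C,B,C], depth=4
Final depth = 4

4


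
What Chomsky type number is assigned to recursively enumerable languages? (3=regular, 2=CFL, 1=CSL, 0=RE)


Chomsky hierarchy levels:
  Type 3: Regular (DFA/NFA/regex)
  Type 2: Context-free (PDA)
  Type 1: Context-sensitive
  Type 0: Recursively enumerable (TM)
'recursively enumerable' corresponds to Type 0

0


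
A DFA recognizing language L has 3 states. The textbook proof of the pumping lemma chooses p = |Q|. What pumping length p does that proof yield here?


Pumping lemma for regular languages (standard proof):
Take p = |Q|, the number of DFA states.
Any string of length >= |Q| passes through |Q|+1 states while reading its first |Q| symbols,
so by pigeonhole some state repeats, giving the loop that can be pumped.
Here |Q| = 3
Therefore the proof uses p = 3

3


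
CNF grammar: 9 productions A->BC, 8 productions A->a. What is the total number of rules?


CNF allows two rule forms:
  A -> BC (binary): 9 rules
  A -> a (terminal): 8 rules
Total = 9 + 8 = 17

17


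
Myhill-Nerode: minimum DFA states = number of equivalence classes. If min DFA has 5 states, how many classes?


Myhill-Nerode theorem:
Number of equivalence classes = number of states in minimal DFA
Minimal DFA states = 5
Therefore equivalence classes = 5

5


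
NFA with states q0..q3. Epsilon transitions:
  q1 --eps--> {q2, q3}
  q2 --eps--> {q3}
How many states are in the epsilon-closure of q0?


Starting from q0
Initialize closure = {q0}
q0 has no outgoing epsilon transitions -> nothing to add
Final closure: {q0}
Size = 1

1


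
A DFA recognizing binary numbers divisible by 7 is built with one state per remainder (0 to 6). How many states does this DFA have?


Divisibility by 7 is tracked via the remainder mod 7: 0, 1, ..., 6
The construction assigns one state to each remainder
Number of remainders = 7

7


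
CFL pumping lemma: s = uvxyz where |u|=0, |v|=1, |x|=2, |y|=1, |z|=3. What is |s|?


|s| = |u| + |v| + |x| + |y| + |z|
= 0 + 1 + 2 + 1 + 3
= 1 + 2 + 4
= 3 + 4
= 7

7


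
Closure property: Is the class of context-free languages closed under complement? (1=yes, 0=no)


CFL closure properties:
  Closed under: union, concatenation, Kleene star
  NOT closed under: intersection, complement
Operation 'complement' is in not-closed list -> No (not closed)

0


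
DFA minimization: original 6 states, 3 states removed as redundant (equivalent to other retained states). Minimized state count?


Original DFA: 6 states
Redundant states removed: 3
Minimized states = original - removed
= 6 - 3
= 3

3


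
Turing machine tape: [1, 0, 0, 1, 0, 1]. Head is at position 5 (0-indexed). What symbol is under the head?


Tape: [1, 0, 0, 1, 0, 1]
Positions: 0 1 2 3 4 5
Values:    1 0 0 1 0 1
Head at position 5
tape[5] = 1

1


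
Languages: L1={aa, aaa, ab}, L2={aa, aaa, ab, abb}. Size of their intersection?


L1 = {aa, aaa, ab}
L2 = {aa, aaa, ab, abb}
Checking each string in L1 against L2:
  'aa': in L2? Yes
  'aaa': in L2? Yes
  'ab': in L2? Yes
Intersection = {aa, aaa, ab}
|L1 ∩ L2| = 3

3


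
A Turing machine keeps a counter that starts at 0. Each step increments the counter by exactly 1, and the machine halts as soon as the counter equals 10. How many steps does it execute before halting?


Counter starts at 0. Counting sequence:
  Step 1: counter = 1
  Step 2: counter = 2
  Step 3: counter = 3
  Step 4: counter = 4
  Step 5: counter = 5
  Step 6: counter = 6
  ...
  Step 10: counter = 10
Counter reached 10 -> halt
Total steps = 10

10


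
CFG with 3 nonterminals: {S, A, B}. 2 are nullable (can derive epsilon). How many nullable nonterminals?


Nonterminals: {S, A, B}
A nonterminal is nullable if it can derive epsilon
Counting nullable nonterminals: 2
Total nullable = 2

2


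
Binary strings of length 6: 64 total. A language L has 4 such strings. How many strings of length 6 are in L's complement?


Alphabet: {0,1}
String length: 6
Total strings of length 6 = 2^6 = 64
Strings in L = 4
Complement = total - |L|
= 64 - 4
= 60

60


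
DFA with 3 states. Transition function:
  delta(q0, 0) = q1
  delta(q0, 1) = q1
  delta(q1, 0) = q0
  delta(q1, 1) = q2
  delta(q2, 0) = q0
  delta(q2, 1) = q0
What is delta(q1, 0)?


Looking up transition function:
delta(q1, 0) in the table
Row: q1, Column: 0
Result: q0

q0


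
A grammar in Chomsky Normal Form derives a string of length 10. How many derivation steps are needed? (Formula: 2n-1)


Chomsky Normal Form derivation:
String length n = 10
Each step either:
  - Splits a nonterminal into two (n-1 such steps)
  - Converts a nonterminal to terminal (n such steps)
Total = (n-1) + n = 2n - 1
= 2(10) - 1
= 20 - 1
= 19

19


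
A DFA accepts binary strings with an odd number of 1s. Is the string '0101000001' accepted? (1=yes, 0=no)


DFA has 2 states: q_even (start, accept=no) and q_odd
Processing string '0101000001' character by character:
  Position 0: read '0', 1-count=0 -> q_even (no change)
  Position 1: read '1', 1-count=1 -> q_odd
  Position 2: read '0', 1-count=1 -> q_odd (no change)
  Position 3: read '1', 1-count=2 -> q_even
  Position 4: read '0', 1-count=2 -> q_even (no change)
  Position 5: read '0', 1-count=2 -> q_even (no change)
  Position 6: read '0', 1-count=2 -> q_even (no change)
  Position 7: read '0', 1-count=2 -> q_even (no change)
  Position 8: read '0', 1-count=2 -> q_even (no change)
  Position 9: read '1', 1-count=3 -> q_odd
Final state: q_odd, total 1s = 3 (odd); the DFA requires an odd count -> accept

1


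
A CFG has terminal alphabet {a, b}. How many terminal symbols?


Terminal symbols: a, b
Counting each: a (#1), b (#2)
Total = 2

2


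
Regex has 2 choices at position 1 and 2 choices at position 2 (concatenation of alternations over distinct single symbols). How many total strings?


First group: 2 alternatives
Second group: 2 alternatives
Concatenation: each choice from group 1 pairs with each from group 2
Total = 2 x 2 = 4

4


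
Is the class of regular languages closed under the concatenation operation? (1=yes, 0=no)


Regular languages are closed under:
- Union (DFA product construction)
- Intersection (DFA product construction)
- Complement (swap accept/reject states)
- Concatenation (NFA construction)
- Kleene star (NFA construction)
concatenation is in this list
Therefore: closed

1


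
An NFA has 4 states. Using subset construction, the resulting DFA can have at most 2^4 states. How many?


NFA has 4 states
Subset construction: each DFA state = subset of NFA states
Maximum subsets = 2^4
2^4 = 16

16


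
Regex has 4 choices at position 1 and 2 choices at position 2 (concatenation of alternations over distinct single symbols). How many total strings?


First group: 4 alternatives
Second group: 2 alternatives
Concatenation: each choice from group 1 pairs with each from group 2
Total = 4 x 2 = 8

8


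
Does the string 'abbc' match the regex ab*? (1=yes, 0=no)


Pattern: ab*
String: 'abbc'
Pattern requires: exactly one 'a' followed by zero or more 'b's
First char is 'a' -> OK
Rest 'bbc': all b's? No
Result: 0

0


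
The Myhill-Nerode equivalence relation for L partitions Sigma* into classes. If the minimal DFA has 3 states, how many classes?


Myhill-Nerode theorem:
Number of equivalence classes = number of states in minimal DFA
Minimal DFA states = 3
Therefore equivalence classes = 3

3


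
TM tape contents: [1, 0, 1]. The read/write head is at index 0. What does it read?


Tape: [1, 0, 1]
Positions: 0 1 2
Values:    1 0 1
Head at position 0
tape[0] = 1

1


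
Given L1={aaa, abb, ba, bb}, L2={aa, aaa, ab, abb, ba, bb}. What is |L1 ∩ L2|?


L1 = {aaa, abb, ba, bb}
L2 = {aa, aaa, ab, abb, ba, bb}
Checking each string in L1 against L2:
  'aaa': in L2? Yes
  'abb': in L2? Yes
  'ba': in L2? Yes
  'bb': in L2? Yes
Intersection = {aaa, abb, ba, bb}
|L1 ∩ L2| = 4

4


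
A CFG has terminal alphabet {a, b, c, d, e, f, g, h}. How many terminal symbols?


Terminal symbols: a, b, c, d, e, f, g, h
Counting each: a (#1), b (#2), c (#3), d (#4), e (#5), f (#6), g (#7), h (#8)
Total = 8

8


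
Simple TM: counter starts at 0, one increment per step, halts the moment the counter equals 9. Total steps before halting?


Counter starts at 0. Counting sequence:
  Step 1: counter = 1
  Step 2: counter = 2
  Step 3: counter = 3
  Step 4: counter = 4
  Step 5: counter = 5
  Step 6: counter = 6
  ...
  Step 9: counter = 9
Counter reached 9 -> halt
Total steps = 9

9


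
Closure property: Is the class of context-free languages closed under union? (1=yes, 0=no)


CFL closure properties:
  Closed under: union, concatenation, Kleene star
  NOT closed under: intersection, complement
Operation 'union' is in closed list -> Yes (closed)

1


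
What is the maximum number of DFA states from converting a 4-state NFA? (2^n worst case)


NFA has 4 states
Subset construction: each DFA state = subset of NFA states
Maximum subsets = 2^4
2^4 = 16

16


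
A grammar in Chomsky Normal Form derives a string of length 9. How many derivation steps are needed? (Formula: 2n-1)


Chomsky Normal Form derivation:
String length n = 9
Each step either:
  - Splits a nonterminal into two (n-1 such steps)
  - Converts a nonterminal to terminal (n such steps)
Total = (n-1) + n = 2n - 1
= 2(9) - 1
= 18 - 1
= 17

17


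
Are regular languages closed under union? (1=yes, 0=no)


Regular languages are closed under:
- Union (DFA product construction)
- Intersection (DFA product construction)
- Complement (swap accept/reject states)
- Concatenation (NFA construction)
- Kleene star (NFA construction)
union is in this list
Therefore: closed

1


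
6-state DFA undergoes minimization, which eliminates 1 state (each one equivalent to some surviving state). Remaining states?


Original DFA: 6 states
Redundant states removed: 1
Minimized states = original - removed
= 6 - 1
= 5

5


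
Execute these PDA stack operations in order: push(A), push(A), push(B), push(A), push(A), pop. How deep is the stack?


Tracing stack operations:
  push(A) -> stack = [A], depth=1
  push(A) -> stack = [A,A], depth=2
  push(B) -> stack = [A,A,B], depth=3
  push(A) -> stack = [A,A,B,A], depth=4
  push(A) -> stack = [A,A,B,A,A], depth=5
  pop -> removed A, stack = [A,A,B,A], depth=4
Final depth = 4

4


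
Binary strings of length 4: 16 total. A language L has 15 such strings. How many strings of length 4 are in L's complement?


Alphabet: {0,1}
String length: 4
Total strings of length 4 = 2^4 = 16
Strings in L = 15
Complement = total - |L|
= 16 - 15
= 1

1


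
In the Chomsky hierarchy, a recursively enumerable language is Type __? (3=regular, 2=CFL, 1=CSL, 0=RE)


Chomsky hierarchy levels:
  Type 3: Regular (DFA/NFA/regex)
  Type 2: Context-free (PDA)
  Type 1: Context-sensitive
  Type 0: Recursively enumerable (TM)
'recursively enumerable' corresponds to Type 0

0


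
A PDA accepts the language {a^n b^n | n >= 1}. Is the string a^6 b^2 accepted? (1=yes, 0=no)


Language requires equal numbers of a's and b's
PDA pushes for each 'a', pops for each 'b'
Number of a's = 6
Number of b's = 2
6 != 2 -> Reject

0


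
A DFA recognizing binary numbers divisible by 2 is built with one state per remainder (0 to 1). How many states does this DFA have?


Divisibility by 2 is tracked via the remainder mod 2: 0, 1, ..., 1
The construction assigns one state to each remainder
Number of remainders = 2

2


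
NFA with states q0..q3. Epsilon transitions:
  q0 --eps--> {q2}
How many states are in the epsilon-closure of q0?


Starting from q0
Initialize closure = {q0}
Follow epsilon from q0 -> add q2
Final closure: {q0, q2}
Size = 2

2


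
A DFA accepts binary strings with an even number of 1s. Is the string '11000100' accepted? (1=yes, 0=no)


DFA has 2 states: q_even (start, accept=yes) and q_odd
Processing string '11000100' character by character:
  Position 0: read '1', 1-count=1 -> q_odd
  Position 1: read '1', 1-count=2 -> q_even
  Position 2: read '0', 1-count=2 -> q_even (no change)
  Position 3: read '0', 1-count=2 -> q_even (no change)
  Position 4: read '0', 1-count=2 -> q_even (no change)
  Position 5: read '1', 1-count=3 -> q_odd
  Position 6: read '0', 1-count=3 -> q_odd (no change)
  Position 7: read '0', 1-count=3 -> q_odd (no change)
Final state: q_odd, total 1s = 3 (odd); the DFA requires an even count -> reject

0


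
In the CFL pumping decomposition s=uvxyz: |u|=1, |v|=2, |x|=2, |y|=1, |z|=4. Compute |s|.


|s| = |u| + |v| + |x| + |y| + |z|
= 1 + 2 + 2 + 1 + 4
= 3 + 2 + 5
= 5 + 5
= 10

10


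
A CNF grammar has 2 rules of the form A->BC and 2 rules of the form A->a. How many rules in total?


CNF allows two rule forms:
  A -> BC (binary): 2 rules
  A -> a (terminal): 2 rules
Total = 2 + 2 = 4

4


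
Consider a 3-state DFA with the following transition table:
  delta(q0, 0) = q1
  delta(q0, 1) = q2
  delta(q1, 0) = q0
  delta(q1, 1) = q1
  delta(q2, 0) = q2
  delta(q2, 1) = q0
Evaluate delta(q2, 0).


Looking up transition function:
delta(q2, 0) in the table
Row: q2, Column: 0
Result: q2

q2


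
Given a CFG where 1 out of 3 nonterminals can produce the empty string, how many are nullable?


Nonterminals: {S, A, B}
A nonterminal is nullable if it can derive epsilon
Counting nullable nonterminals: 1
Total nullable = 1

1


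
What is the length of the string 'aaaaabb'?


String: 'aaaaabb'
Counting characters:
  'a' appears 5 time(s)
  'b' appears 2 time(s)
Total length = 5 + 2 = 7

7


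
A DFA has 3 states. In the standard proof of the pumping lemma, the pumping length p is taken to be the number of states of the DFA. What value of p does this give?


Pumping lemma for regular languages (standard proof):
Take p = |Q|, the number of DFA states.
Any string of length >= |Q| passes through |Q|+1 states while reading its first |Q| symbols,
so by pigeonhole some state repeats, giving the loop that can be pumped.
Here |Q| = 3
Therefore the proof uses p = 3

3


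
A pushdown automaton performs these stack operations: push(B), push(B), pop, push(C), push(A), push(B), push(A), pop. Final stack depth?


Tracing stack operations:
  push(B) -> stack = [B], depth=1
  push(B) -> stack = [B,B], depth=2
  pop -> removed B, stack = [B], depth=1
  push(C) -> stack = [B,C], depth=2
  push(A) -> stack = [B,C,A], depth=3
  push(B) -> stack = [B,C,A,B], depth=4
  push(A) -> stack = [B,C,A,B,A], depth=5
  pop -> removed A, stack = [B,C,A,B], depth=4
Final depth = 4

4


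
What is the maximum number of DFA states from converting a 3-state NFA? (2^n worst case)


NFA has 3 states
Subset construction: each DFA state = subset of NFA states
Maximum subsets = 2^3
2^3 = 8

8


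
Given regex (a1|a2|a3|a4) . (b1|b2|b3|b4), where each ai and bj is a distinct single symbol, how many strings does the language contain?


First group: 4 alternatives
Second group: 4 alternatives
Concatenation: each choice from group 1 pairs with each from group 2
Total = 4 x 4 = 16

16


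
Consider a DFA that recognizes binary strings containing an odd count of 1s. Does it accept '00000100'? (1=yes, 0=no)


DFA has 2 states: q_even (start, accept=no) and q_odd
Processing string '00000100' character by character:
  Position 0: read '0', 1-count=0 -> q_even (no change)
  Position 1: read '0', 1-count=0 -> q_even (no change)
  Position 2: read '0', 1-count=0 -> q_even (no change)
  Position 3: read '0', 1-count=0 -> q_even (no change)
  Position 4: read '0', 1-count=0 -> q_even (no change)
  Position 5: read '1', 1-count=1 -> q_odd
  Position 6: read '0', 1-count=1 -> q_odd (no change)
  Position 7: read '0', 1-count=1 -> q_odd (no change)
Final state: q_odd, total 1s = 1 (odd); the DFA requires an odd count -> accept

1


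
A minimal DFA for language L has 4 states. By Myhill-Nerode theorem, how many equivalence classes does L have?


Myhill-Nerode theorem:
Number of equivalence classes = number of states in minimal DFA
Minimal DFA states = 4
Therefore equivalence classes = 4

4


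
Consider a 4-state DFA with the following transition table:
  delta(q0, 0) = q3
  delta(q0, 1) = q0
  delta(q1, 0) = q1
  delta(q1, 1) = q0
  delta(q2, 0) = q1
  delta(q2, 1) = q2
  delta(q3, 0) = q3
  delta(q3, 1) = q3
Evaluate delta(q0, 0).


Looking up transition function:
delta(q0, 0) in the table
Row: q0, Column: 0
Result: q3

q3


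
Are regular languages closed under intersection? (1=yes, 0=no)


Regular languages are closed under all standard operations:
- Union: Yes (product construction)
- Intersection: Yes (product construction)
- Complement: Yes (swap accept/reject)
- Concatenation: Yes (NFA construction)
Operation: intersection -> Closed

1


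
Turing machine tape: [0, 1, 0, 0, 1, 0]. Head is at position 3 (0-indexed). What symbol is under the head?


Tape: [0, 1, 0, 0, 1, 0]
Positions: 0 1 2 3 4 5
Values:    0 1 0 0 1 0
Head at position 3
tape[3] = 0

0


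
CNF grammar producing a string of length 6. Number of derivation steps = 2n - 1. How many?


Chomsky Normal Form derivation:
String length n = 6
Each step either:
  - Splits a nonterminal into two (n-1 such steps)
  - Converts a nonterminal to terminal (n such steps)
Total = (n-1) + n = 2n - 1
= 2(6) - 1
= 12 - 1
= 11

11


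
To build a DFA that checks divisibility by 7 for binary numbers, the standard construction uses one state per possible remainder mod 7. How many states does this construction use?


Divisibility by 7 is tracked via the remainder mod 7: 0, 1, ..., 6
The construction assigns one state to each remainder
Number of remainders = 7

7


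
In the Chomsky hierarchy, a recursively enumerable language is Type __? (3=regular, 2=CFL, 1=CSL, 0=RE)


Chomsky hierarchy levels:
  Type 3: Regular (DFA/NFA/regex)
  Type 2: Context-free (PDA)
  Type 1: Context-sensitive
  Type 0: Recursively enumerable (TM)
'recursively enumerable' corresponds to Type 0

0


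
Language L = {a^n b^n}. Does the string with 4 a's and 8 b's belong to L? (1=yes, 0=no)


Language requires equal numbers of a's and b's
PDA pushes for each 'a', pops for each 'b'
Number of a's = 4
Number of b's = 8
4 != 8 -> Reject

0


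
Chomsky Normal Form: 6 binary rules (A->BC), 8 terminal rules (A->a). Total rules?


CNF allows two rule forms:
  A -> BC (binary): 6 rules
  A -> a (terminal): 8 rules
Total = 6 + 8 = 14

14


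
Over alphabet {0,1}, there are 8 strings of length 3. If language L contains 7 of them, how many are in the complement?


Alphabet: {0,1}
String length: 3
Total strings of length 3 = 2^3 = 8
Strings in L = 7
Complement = total - |L|
= 8 - 7
= 1

1


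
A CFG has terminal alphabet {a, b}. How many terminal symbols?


Terminal symbols: a, b
Counting each: a (#1), b (#2)
Total = 2

2


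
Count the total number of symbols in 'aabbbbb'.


String: 'aabbbbb'
Counting characters:
  'a' appears 2 time(s)
  'b' appears 5 time(s)
Total length = 2 + 5 = 7

7


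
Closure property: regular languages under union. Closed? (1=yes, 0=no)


Regular languages are closed under:
- Union (DFA product construction)
- Intersection (DFA product construction)
- Complement (swap accept/reject states)
- Concatenation (NFA construction)
- Kleene star (NFA construction)
union is in this list
Therefore: closed

1


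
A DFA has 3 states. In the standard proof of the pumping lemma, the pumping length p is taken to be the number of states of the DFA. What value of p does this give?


Pumping lemma for regular languages (standard proof):
Take p = |Q|, the number of DFA states.
Any string of length >= |Q| passes through |Q|+1 states while reading its first |Q| symbols,
so by pigeonhole some state repeats, giving the loop that can be pumped.
Here |Q| = 3
Therefore the proof uses p = 3

3


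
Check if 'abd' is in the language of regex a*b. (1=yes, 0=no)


Pattern: a*b
String: 'abd'
Pattern requires: zero or more 'a's followed by exactly one 'b'
Found 1 leading 'a's
Remaining: 'bd'
Remaining is not 'b' -> no match
Result: 0

0


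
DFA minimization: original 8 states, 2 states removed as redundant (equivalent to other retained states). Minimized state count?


Original DFA: 8 states
Redundant states removed: 2
Minimized states = original - removed
= 8 - 2
= 6

6
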